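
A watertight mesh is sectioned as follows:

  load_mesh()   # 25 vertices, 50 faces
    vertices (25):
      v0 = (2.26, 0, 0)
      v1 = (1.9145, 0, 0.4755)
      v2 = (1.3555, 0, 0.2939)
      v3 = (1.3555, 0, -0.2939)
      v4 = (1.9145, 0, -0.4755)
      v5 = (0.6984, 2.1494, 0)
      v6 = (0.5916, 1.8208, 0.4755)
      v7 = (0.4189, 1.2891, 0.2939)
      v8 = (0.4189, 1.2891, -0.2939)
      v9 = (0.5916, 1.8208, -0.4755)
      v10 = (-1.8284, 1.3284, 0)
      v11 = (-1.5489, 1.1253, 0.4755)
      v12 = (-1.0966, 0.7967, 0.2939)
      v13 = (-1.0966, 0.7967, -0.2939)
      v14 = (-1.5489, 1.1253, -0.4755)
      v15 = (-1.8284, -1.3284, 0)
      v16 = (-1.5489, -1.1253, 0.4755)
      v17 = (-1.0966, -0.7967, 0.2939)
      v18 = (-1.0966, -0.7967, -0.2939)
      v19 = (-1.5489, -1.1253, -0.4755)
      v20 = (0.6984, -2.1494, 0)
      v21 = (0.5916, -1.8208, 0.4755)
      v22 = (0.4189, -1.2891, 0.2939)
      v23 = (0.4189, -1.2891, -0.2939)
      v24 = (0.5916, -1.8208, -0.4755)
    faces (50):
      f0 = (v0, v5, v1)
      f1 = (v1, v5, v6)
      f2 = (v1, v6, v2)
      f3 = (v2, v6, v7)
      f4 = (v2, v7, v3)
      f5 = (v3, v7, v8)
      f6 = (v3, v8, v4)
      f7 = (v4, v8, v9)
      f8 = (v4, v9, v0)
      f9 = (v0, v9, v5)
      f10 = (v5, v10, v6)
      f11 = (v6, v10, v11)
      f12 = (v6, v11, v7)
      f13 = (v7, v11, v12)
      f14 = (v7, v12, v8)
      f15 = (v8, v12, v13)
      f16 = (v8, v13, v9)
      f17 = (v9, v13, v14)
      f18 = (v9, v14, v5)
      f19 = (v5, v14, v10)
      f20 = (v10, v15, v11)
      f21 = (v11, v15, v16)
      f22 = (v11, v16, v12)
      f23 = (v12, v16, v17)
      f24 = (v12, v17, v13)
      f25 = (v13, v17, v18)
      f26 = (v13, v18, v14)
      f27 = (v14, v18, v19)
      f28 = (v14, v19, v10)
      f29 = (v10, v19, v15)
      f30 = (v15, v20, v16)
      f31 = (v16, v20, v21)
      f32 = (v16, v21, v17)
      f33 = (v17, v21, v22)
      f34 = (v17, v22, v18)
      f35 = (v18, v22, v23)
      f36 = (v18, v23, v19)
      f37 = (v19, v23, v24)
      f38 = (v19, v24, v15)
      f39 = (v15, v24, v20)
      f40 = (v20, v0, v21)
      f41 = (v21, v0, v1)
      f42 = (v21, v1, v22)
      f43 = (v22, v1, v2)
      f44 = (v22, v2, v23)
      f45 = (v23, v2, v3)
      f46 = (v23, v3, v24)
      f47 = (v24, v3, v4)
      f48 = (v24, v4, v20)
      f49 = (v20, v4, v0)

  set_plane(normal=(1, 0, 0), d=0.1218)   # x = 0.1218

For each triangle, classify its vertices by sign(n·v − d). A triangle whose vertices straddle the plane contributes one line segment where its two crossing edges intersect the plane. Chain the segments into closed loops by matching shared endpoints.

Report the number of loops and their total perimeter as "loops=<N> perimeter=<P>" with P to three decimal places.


Straddling triangles (20 of 50):
  (v5,v10,v6) [+-+] → (0.1218, 1.96205, 0)–(0.1218, 1.72521, 0.38319)  len=0.4505
  (v6,v10,v11) [+--] → (0.1218, 1.72521, 0.38319)–(0.1218, 1.66815, 0.4755)  len=0.1085
  (v6,v11,v7) [+-+] → (0.1218, 1.66815, 0.4755)–(0.1218, 1.26437, 0.321318)  len=0.4322
  (v7,v11,v12) [+--] → (0.1218, 1.26437, 0.321318)–(0.1218, 1.19257, 0.2939)  len=0.0769
  (v7,v12,v8) [+-+] → (0.1218, 1.19257, 0.2939)–(0.1218, 1.19257, -0.178667)  len=0.4726
  (v8,v12,v13) [+--] → (0.1218, 1.19257, -0.178667)–(0.1218, 1.19257, -0.2939)  len=0.1152
  (v8,v13,v9) [+-+] → (0.1218, 1.19257, -0.2939)–(0.1218, 1.53581, -0.424964)  len=0.3674
  (v9,v13,v14) [+--] → (0.1218, 1.53581, -0.424964)–(0.1218, 1.66815, -0.4755)  len=0.1417
  (v9,v14,v5) [+-+] → (0.1218, 1.66815, -0.4755)–(0.1218, 1.88664, -0.122001)  len=0.4156
  (v5,v14,v10) [+--] → (0.1218, 1.88664, -0.122001)–(0.1218, 1.96205, 0)  len=0.1434
  (v15,v20,v16) [-+-] → (0.1218, -1.96205, 0)–(0.1218, -1.88664, 0.122001)  len=0.1434
  (v16,v20,v21) [-++] → (0.1218, -1.88664, 0.122001)–(0.1218, -1.66815, 0.4755)  len=0.4156
  (v16,v21,v17) [-+-] → (0.1218, -1.66815, 0.4755)–(0.1218, -1.53581, 0.424964)  len=0.1417
  (v17,v21,v22) [-++] → (0.1218, -1.53581, 0.424964)–(0.1218, -1.19257, 0.2939)  len=0.3674
  (v17,v22,v18) [-+-] → (0.1218, -1.19257, 0.2939)–(0.1218, -1.19257, 0.178667)  len=0.1152
  (v18,v22,v23) [-++] → (0.1218, -1.19257, 0.178667)–(0.1218, -1.19257, -0.2939)  len=0.4726
  (v18,v23,v19) [-+-] → (0.1218, -1.19257, -0.2939)–(0.1218, -1.26437, -0.321318)  len=0.0769
  (v19,v23,v24) [-++] → (0.1218, -1.26437, -0.321318)–(0.1218, -1.66815, -0.4755)  len=0.4322
  (v19,v24,v15) [-+-] → (0.1218, -1.66815, -0.4755)–(0.1218, -1.72521, -0.38319)  len=0.1085
  (v15,v24,v20) [-++] → (0.1218, -1.72521, -0.38319)–(0.1218, -1.96205, 0)  len=0.4505

Chained into 2 loop(s):
  loop 1: 10 segments, perimeter = 2.7239
  loop 2: 10 segments, perimeter = 2.7239
Total perimeter = 5.448

loops=2 perimeter=5.448


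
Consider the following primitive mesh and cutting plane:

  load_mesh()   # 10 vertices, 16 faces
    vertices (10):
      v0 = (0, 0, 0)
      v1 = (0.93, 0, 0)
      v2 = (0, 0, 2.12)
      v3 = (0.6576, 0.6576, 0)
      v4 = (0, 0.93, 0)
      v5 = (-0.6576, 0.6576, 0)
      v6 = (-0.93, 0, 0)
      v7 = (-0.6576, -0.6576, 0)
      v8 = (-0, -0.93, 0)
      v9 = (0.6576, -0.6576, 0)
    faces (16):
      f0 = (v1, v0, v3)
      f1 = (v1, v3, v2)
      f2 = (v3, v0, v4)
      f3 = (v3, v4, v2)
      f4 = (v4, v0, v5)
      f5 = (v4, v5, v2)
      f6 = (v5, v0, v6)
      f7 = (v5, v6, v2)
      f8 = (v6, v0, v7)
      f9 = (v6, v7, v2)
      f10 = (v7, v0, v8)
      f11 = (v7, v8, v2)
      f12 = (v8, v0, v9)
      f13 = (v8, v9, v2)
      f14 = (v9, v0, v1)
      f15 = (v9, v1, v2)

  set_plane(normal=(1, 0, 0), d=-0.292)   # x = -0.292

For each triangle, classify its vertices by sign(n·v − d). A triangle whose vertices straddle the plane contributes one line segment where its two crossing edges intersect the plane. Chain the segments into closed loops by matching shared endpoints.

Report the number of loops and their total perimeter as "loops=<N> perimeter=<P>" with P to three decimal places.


Straddling triangles (8 of 16):
  (v4,v0,v5) [++-] → (-0.292, 0.292, 0)–(-0.292, 0.809044, 0)  len=0.5170
  (v4,v5,v2) [+-+] → (-0.292, 0.809044, 0)–(-0.292, 0.292, 1.17864)  len=1.2871
  (v5,v0,v6) [-+-] → (-0.292, 0.292, 0)–(-0.292, 0, 0)  len=0.2920
  (v5,v6,v2) [--+] → (-0.292, 0, 1.45437)–(-0.292, 0.292, 1.17864)  len=0.4016
  (v6,v0,v7) [-+-] → (-0.292, 0, 0)–(-0.292, -0.292, 0)  len=0.2920
  (v6,v7,v2) [--+] → (-0.292, -0.292, 1.17864)–(-0.292, 0, 1.45437)  len=0.4016
  (v7,v0,v8) [-++] → (-0.292, -0.292, 0)–(-0.292, -0.809044, 0)  len=0.5170
  (v7,v8,v2) [-++] → (-0.292, -0.809044, 0)–(-0.292, -0.292, 1.17864)  len=1.2871

Chained into 1 loop(s):
  loop 1: 8 segments, perimeter = 4.9954
Total perimeter = 4.995

loops=1 perimeter=4.995


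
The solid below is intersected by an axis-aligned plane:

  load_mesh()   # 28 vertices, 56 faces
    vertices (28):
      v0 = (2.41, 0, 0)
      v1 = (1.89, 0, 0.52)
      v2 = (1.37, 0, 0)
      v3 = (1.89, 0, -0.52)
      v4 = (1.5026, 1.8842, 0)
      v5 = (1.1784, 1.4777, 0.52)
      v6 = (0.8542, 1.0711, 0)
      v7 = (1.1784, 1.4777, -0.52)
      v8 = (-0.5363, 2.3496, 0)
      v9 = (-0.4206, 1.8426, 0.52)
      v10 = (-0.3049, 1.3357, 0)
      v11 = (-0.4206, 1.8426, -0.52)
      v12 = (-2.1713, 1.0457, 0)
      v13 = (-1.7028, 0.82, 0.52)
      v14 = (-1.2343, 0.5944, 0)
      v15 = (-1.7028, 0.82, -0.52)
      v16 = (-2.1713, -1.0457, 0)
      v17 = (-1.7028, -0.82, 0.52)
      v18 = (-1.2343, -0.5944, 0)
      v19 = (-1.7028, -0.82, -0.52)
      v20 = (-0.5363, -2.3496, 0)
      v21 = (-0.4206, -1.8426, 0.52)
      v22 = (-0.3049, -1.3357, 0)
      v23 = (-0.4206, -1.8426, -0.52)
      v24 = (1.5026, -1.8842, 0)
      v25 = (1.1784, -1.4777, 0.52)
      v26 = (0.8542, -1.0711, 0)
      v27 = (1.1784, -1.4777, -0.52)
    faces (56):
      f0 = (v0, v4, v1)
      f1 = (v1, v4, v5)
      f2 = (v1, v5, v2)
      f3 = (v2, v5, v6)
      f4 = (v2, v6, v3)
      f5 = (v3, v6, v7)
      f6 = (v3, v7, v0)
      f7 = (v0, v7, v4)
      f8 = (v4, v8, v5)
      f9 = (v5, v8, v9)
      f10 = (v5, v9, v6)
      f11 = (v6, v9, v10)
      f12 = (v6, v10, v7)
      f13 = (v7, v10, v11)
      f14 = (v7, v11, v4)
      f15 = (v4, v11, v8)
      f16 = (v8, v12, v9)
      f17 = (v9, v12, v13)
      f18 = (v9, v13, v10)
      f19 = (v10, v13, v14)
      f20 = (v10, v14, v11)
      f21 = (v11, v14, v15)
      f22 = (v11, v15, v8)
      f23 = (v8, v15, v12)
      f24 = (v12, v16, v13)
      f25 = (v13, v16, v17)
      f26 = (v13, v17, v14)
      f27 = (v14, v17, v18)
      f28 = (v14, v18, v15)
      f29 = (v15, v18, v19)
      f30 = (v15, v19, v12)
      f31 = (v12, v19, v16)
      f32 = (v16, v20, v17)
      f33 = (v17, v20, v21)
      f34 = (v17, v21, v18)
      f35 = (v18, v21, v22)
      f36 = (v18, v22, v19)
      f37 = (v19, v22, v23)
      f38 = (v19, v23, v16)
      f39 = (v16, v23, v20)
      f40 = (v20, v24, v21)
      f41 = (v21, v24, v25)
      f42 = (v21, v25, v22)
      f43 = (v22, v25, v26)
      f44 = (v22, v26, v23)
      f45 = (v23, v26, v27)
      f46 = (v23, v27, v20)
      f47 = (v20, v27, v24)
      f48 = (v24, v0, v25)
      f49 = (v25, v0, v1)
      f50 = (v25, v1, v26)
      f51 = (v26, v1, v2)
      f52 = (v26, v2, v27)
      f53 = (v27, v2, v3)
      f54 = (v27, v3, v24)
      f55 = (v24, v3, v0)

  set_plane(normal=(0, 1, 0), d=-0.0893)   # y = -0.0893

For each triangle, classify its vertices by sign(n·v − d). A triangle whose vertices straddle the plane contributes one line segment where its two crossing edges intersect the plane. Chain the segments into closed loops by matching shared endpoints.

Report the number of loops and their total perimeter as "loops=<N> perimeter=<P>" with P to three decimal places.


loops=2 perimeter=5.741

Straddling triangles (16 of 56):
  (v12,v16,v13) [+-+] → (-2.1713, -0.0893, 0)–(-1.93114, -0.0893, 0.266564)  len=0.3588
  (v13,v16,v17) [+--] → (-1.93114, -0.0893, 0.266564)–(-1.7028, -0.0893, 0.52)  len=0.3411
  (v13,v17,v14) [+-+] → (-1.7028, -0.0893, 0.52)–(-1.46077, -0.0893, 0.25136)  len=0.3616
  (v14,v17,v18) [+--] → (-1.46077, -0.0893, 0.25136)–(-1.2343, -0.0893, 0)  len=0.3383
  (v14,v18,v15) [+-+] → (-1.2343, -0.0893, 0)–(-1.40161, -0.0893, -0.185699)  len=0.2500
  (v15,v18,v19) [+--] → (-1.40161, -0.0893, -0.185699)–(-1.7028, -0.0893, -0.52)  len=0.4500
  (v15,v19,v12) [+-+] → (-1.7028, -0.0893, -0.52)–(-1.88629, -0.0893, -0.316342)  len=0.2741
  (v12,v19,v16) [+--] → (-1.88629, -0.0893, -0.316342)–(-2.1713, -0.0893, 0)  len=0.4258
  (v24,v0,v25) [-+-] → (2.36699, -0.0893, 0)–(2.33557, -0.0893, 0.0314245)  len=0.0444
  (v25,v0,v1) [-++] → (2.33557, -0.0893, 0.0314245)–(1.847, -0.0893, 0.52)  len=0.6910
  (v25,v1,v26) [-+-] → (1.847, -0.0893, 0.52)–(1.80364, -0.0893, 0.476646)  len=0.0613
  (v26,v1,v2) [-++] → (1.80364, -0.0893, 0.476646)–(1.327, -0.0893, 0)  len=0.6741
  (v26,v2,v27) [-+-] → (1.327, -0.0893, 0)–(1.35842, -0.0893, -0.0314245)  len=0.0444
  (v27,v2,v3) [-++] → (1.35842, -0.0893, -0.0314245)–(1.847, -0.0893, -0.52)  len=0.6910
  (v27,v3,v24) [-+-] → (1.847, -0.0893, -0.52)–(1.87164, -0.0893, -0.495355)  len=0.0349
  (v24,v3,v0) [-++] → (1.87164, -0.0893, -0.495355)–(2.36699, -0.0893, 0)  len=0.7005

Chained into 2 loop(s):
  loop 1: 8 segments, perimeter = 2.7997
  loop 2: 8 segments, perimeter = 2.9416
Total perimeter = 5.741


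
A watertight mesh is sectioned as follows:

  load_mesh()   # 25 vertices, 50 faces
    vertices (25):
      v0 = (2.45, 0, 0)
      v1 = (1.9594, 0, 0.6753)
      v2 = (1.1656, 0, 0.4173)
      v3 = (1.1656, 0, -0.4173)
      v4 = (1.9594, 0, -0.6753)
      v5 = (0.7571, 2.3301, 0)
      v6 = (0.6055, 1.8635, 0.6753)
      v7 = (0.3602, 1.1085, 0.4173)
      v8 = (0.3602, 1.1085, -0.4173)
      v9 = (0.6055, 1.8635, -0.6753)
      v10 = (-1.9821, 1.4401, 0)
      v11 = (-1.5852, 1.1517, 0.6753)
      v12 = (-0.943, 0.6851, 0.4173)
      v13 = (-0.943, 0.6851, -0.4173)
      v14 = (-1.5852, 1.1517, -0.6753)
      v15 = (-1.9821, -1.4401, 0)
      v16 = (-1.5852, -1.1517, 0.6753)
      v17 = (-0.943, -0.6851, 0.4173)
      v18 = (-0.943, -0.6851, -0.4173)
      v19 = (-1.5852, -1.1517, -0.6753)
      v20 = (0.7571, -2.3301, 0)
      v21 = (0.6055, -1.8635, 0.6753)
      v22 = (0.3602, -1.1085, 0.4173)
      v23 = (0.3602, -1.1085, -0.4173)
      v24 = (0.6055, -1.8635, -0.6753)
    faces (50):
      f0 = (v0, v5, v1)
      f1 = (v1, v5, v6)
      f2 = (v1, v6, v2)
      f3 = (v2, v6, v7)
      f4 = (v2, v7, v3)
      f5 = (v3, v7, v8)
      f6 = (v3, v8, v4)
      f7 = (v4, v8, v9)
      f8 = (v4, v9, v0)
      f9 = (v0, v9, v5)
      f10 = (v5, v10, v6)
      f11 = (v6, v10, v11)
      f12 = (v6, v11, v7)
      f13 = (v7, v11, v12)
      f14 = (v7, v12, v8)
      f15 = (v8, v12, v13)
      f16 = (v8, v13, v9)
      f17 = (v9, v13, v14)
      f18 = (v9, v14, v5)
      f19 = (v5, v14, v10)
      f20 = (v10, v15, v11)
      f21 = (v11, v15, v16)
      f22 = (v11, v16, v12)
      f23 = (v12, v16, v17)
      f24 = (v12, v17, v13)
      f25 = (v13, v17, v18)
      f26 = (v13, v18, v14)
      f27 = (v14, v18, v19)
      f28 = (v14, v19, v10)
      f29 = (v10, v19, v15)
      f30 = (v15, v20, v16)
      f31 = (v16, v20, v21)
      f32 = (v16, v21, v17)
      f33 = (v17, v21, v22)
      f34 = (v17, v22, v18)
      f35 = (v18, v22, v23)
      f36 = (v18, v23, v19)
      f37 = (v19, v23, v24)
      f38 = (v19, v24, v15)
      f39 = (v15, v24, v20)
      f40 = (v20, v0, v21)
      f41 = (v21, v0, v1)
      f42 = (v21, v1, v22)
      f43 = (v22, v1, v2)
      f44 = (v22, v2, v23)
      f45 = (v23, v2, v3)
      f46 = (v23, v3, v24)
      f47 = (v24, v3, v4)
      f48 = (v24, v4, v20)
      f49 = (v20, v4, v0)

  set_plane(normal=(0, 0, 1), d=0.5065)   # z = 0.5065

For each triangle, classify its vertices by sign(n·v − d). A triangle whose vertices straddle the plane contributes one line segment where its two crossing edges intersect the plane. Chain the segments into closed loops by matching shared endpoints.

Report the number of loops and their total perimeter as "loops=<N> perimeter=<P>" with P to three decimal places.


loops=2 perimeter=20.702

Straddling triangles (20 of 50):
  (v0,v5,v1) [--+] → (1.65887, 0.582439, 0.5065)–(2.08203, 0, 0.5065)  len=0.7199
  (v1,v5,v6) [+-+] → (1.65887, 0.582439, 0.5065)–(0.643394, 1.98013, 0.5065)  len=1.7276
  (v1,v6,v2) [++-] → (0.971953, 0.64428, 0.5065)–(1.44005, 0, 0.5065)  len=0.7964
  (v2,v6,v7) [-+-] → (0.971953, 0.64428, 0.5065)–(0.445009, 1.36953, 0.5065)  len=0.8965
  (v5,v10,v6) [--+] → (-0.0413042, 1.75767, 0.5065)–(0.643394, 1.98013, 0.5065)  len=0.7199
  (v6,v10,v11) [+-+] → (-0.0413042, 1.75767, 0.5065)–(-1.68441, 1.22379, 0.5065)  len=1.7277
  (v6,v11,v7) [++-] → (-0.312396, 1.12344, 0.5065)–(0.445009, 1.36953, 0.5065)  len=0.7964
  (v7,v11,v12) [-+-] → (-0.312396, 1.12344, 0.5065)–(-1.16503, 0.846421, 0.5065)  len=0.8965
  (v10,v15,v11) [--+] → (-1.68441, 0.503846, 0.5065)–(-1.68441, 1.22379, 0.5065)  len=0.7199
  (v11,v15,v16) [+-+] → (-1.68441, 0.503846, 0.5065)–(-1.68441, -1.22379, 0.5065)  len=1.7276
  (v11,v16,v12) [++-] → (-1.16503, 0.0500513, 0.5065)–(-1.16503, 0.846421, 0.5065)  len=0.7964
  (v12,v16,v17) [-+-] → (-1.16503, 0.0500513, 0.5065)–(-1.16503, -0.846421, 0.5065)  len=0.8965
  (v15,v20,v16) [--+] → (-0.999712, -1.44626, 0.5065)–(-1.68441, -1.22379, 0.5065)  len=0.7199
  (v16,v20,v21) [+-+] → (-0.999712, -1.44626, 0.5065)–(0.643394, -1.98013, 0.5065)  len=1.7277
  (v16,v21,v17) [++-] → (-0.407627, -1.09252, 0.5065)–(-1.16503, -0.846421, 0.5065)  len=0.7964
  (v17,v21,v22) [-+-] → (-0.407627, -1.09252, 0.5065)–(0.445009, -1.36953, 0.5065)  len=0.8965
  (v20,v0,v21) [--+] → (1.06656, -1.39769, 0.5065)–(0.643394, -1.98013, 0.5065)  len=0.7199
  (v21,v0,v1) [+-+] → (1.06656, -1.39769, 0.5065)–(2.08203, 0, 0.5065)  len=1.7276
  (v21,v1,v22) [++-] → (0.913102, -0.725251, 0.5065)–(0.445009, -1.36953, 0.5065)  len=0.7964
  (v22,v1,v2) [-+-] → (0.913102, -0.725251, 0.5065)–(1.44005, 0, 0.5065)  len=0.8965

Chained into 2 loop(s):
  loop 1: 10 segments, perimeter = 12.2379
  loop 2: 10 segments, perimeter = 8.4643
Total perimeter = 20.702


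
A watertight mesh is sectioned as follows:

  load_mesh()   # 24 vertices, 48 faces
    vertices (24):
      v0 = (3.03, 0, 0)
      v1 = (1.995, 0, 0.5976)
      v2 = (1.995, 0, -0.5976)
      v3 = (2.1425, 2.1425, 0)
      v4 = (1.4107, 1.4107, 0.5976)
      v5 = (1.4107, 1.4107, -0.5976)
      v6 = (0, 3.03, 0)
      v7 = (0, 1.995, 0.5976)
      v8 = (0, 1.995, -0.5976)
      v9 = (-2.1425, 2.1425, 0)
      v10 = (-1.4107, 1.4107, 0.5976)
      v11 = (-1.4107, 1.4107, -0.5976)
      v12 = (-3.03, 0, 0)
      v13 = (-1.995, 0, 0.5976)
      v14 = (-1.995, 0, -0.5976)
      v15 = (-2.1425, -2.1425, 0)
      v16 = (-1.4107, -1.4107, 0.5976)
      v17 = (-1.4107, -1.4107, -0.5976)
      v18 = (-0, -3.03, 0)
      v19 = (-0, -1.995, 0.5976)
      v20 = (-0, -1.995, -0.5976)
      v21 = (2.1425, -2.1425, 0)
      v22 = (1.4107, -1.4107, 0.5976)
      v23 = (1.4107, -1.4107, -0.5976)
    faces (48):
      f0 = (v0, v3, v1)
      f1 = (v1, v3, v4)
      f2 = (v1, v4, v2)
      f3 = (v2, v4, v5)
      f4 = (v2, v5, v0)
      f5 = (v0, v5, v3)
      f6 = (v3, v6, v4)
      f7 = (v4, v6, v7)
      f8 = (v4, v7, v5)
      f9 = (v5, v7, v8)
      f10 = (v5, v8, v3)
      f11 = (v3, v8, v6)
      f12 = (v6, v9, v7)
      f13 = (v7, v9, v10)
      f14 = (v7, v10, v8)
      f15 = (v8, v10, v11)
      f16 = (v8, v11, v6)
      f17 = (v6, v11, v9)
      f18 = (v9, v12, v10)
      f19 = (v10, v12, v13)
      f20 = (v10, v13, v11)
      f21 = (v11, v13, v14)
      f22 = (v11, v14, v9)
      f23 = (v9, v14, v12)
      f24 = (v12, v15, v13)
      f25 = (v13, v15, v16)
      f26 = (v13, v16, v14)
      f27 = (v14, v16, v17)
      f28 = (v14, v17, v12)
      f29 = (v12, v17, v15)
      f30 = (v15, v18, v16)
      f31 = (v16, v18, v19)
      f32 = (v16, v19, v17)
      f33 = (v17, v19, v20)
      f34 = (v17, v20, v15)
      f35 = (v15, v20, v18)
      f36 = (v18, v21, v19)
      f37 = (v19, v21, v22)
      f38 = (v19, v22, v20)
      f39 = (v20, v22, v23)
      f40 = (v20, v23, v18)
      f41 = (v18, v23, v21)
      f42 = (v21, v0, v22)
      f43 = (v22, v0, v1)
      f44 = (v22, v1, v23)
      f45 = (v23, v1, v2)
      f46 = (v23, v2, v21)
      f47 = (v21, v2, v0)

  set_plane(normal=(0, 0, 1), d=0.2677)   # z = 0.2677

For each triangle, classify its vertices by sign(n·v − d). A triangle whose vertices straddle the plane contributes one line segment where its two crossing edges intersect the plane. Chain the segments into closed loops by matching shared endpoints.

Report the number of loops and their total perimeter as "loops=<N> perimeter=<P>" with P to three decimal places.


loops=2 perimeter=27.929

Straddling triangles (32 of 48):
  (v0,v3,v1) [--+] → (2.07643, 1.18275, 0.2677)–(2.56636, 0, 0.2677)  len=1.2802
  (v1,v3,v4) [+-+] → (2.07643, 1.18275, 0.2677)–(1.81468, 1.81468, 0.2677)  len=0.6840
  (v1,v4,v2) [++-] → (1.57198, 1.02132, 0.2677)–(1.995, 0, 0.2677)  len=1.1055
  (v2,v4,v5) [-+-] → (1.57198, 1.02132, 0.2677)–(1.4107, 1.4107, 0.2677)  len=0.4215
  (v3,v6,v4) [--+] → (0.631935, 2.30462, 0.2677)–(1.81468, 1.81468, 0.2677)  len=1.2802
  (v4,v6,v7) [+-+] → (0.631935, 2.30462, 0.2677)–(0, 2.56636, 0.2677)  len=0.6840
  (v4,v7,v5) [++-] → (0.389382, 1.83372, 0.2677)–(1.4107, 1.4107, 0.2677)  len=1.1055
  (v5,v7,v8) [-+-] → (0.389382, 1.83372, 0.2677)–(0, 1.995, 0.2677)  len=0.4215
  (v6,v9,v7) [--+] → (-1.18275, 2.07643, 0.2677)–(0, 2.56636, 0.2677)  len=1.2802
  (v7,v9,v10) [+-+] → (-1.18275, 2.07643, 0.2677)–(-1.81468, 1.81468, 0.2677)  len=0.6840
  (v7,v10,v8) [++-] → (-1.02132, 1.57198, 0.2677)–(0, 1.995, 0.2677)  len=1.1055
  (v8,v10,v11) [-+-] → (-1.02132, 1.57198, 0.2677)–(-1.4107, 1.4107, 0.2677)  len=0.4215
  (v9,v12,v10) [--+] → (-2.30462, 0.631935, 0.2677)–(-1.81468, 1.81468, 0.2677)  len=1.2802
  (v10,v12,v13) [+-+] → (-2.30462, 0.631935, 0.2677)–(-2.56636, 0, 0.2677)  len=0.6840
  (v10,v13,v11) [++-] → (-1.83372, 0.389382, 0.2677)–(-1.4107, 1.4107, 0.2677)  len=1.1055
  (v11,v13,v14) [-+-] → (-1.83372, 0.389382, 0.2677)–(-1.995, 0, 0.2677)  len=0.4215
  (v12,v15,v13) [--+] → (-2.07643, -1.18275, 0.2677)–(-2.56636, 0, 0.2677)  len=1.2802
  (v13,v15,v16) [+-+] → (-2.07643, -1.18275, 0.2677)–(-1.81468, -1.81468, 0.2677)  len=0.6840
  (v13,v16,v14) [++-] → (-1.57198, -1.02132, 0.2677)–(-1.995, 0, 0.2677)  len=1.1055
  (v14,v16,v17) [-+-] → (-1.57198, -1.02132, 0.2677)–(-1.4107, -1.4107, 0.2677)  len=0.4215
  (v15,v18,v16) [--+] → (-0.631935, -2.30462, 0.2677)–(-1.81468, -1.81468, 0.2677)  len=1.2802
  (v16,v18,v19) [+-+] → (-0.631935, -2.30462, 0.2677)–(0, -2.56636, 0.2677)  len=0.6840
  (v16,v19,v17) [++-] → (-0.389382, -1.83372, 0.2677)–(-1.4107, -1.4107, 0.2677)  len=1.1055
  (v17,v19,v20) [-+-] → (-0.389382, -1.83372, 0.2677)–(0, -1.995, 0.2677)  len=0.4215
  (v18,v21,v19) [--+] → (1.18275, -2.07643, 0.2677)–(0, -2.56636, 0.2677)  len=1.2802
  (v19,v21,v22) [+-+] → (1.18275, -2.07643, 0.2677)–(1.81468, -1.81468, 0.2677)  len=0.6840
  (v19,v22,v20) [++-] → (1.02132, -1.57198, 0.2677)–(0, -1.995, 0.2677)  len=1.1055
  (v20,v22,v23) [-+-] → (1.02132, -1.57198, 0.2677)–(1.4107, -1.4107, 0.2677)  len=0.4215
  (v21,v0,v22) [--+] → (2.30462, -0.631935, 0.2677)–(1.81468, -1.81468, 0.2677)  len=1.2802
  (v22,v0,v1) [+-+] → (2.30462, -0.631935, 0.2677)–(2.56636, 0, 0.2677)  len=0.6840
  (v22,v1,v23) [++-] → (1.83372, -0.389382, 0.2677)–(1.4107, -1.4107, 0.2677)  len=1.1055
  (v23,v1,v2) [-+-] → (1.83372, -0.389382, 0.2677)–(1.995, 0, 0.2677)  len=0.4215

Chained into 2 loop(s):
  loop 1: 16 segments, perimeter = 15.7136
  loop 2: 16 segments, perimeter = 12.2154
Total perimeter = 27.929


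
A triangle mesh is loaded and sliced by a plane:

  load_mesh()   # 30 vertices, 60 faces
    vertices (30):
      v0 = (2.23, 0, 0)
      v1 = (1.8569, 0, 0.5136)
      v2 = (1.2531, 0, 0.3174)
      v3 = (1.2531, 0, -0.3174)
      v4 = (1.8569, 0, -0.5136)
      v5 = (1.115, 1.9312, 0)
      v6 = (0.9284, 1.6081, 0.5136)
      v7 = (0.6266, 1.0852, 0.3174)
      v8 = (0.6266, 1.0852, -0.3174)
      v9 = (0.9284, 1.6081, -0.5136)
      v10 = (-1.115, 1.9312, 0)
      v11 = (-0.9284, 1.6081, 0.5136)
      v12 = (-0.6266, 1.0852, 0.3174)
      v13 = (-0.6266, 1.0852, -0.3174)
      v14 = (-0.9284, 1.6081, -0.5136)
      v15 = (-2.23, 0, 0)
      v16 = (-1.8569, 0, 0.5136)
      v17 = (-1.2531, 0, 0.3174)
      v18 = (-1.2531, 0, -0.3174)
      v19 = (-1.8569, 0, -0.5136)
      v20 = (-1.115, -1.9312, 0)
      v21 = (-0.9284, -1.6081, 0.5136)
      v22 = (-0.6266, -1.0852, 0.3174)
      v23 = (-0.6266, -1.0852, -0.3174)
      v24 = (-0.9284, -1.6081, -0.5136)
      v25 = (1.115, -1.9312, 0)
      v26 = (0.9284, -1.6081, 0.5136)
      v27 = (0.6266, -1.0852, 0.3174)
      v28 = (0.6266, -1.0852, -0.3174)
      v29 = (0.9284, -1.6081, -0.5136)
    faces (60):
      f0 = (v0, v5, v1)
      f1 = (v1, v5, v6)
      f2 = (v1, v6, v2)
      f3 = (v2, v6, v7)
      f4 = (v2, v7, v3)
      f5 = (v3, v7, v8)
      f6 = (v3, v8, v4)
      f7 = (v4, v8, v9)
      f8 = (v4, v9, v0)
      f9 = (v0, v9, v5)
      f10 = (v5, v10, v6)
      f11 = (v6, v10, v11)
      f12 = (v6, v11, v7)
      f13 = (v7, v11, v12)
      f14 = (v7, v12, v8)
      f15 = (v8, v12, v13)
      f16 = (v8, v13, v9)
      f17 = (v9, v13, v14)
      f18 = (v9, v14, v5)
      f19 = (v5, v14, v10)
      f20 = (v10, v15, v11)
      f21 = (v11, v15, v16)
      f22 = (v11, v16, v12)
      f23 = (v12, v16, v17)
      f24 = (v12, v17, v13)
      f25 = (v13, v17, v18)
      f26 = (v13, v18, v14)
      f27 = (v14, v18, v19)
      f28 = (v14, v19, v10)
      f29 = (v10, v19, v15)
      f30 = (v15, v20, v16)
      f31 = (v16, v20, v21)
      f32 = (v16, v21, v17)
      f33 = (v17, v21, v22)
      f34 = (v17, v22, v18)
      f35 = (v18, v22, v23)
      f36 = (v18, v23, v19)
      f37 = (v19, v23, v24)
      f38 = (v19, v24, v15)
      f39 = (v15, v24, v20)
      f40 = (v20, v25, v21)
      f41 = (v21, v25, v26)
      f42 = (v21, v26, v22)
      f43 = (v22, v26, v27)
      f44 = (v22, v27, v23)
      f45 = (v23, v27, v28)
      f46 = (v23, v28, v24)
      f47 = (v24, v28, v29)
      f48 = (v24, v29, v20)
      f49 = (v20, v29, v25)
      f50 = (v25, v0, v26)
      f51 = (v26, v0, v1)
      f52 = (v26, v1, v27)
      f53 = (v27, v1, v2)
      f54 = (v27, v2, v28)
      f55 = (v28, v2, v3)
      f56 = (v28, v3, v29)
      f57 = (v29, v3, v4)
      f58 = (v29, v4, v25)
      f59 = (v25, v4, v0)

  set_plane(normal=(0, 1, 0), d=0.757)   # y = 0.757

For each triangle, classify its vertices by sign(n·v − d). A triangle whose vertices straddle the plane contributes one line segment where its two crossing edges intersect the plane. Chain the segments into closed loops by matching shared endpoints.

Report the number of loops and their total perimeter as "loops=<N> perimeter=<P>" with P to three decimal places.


Straddling triangles (20 of 60):
  (v0,v5,v1) [-+-] → (1.79294, 0.757, 0)–(1.56609, 0.757, 0.312277)  len=0.3860
  (v1,v5,v6) [-++] → (1.56609, 0.757, 0.312277)–(1.41982, 0.757, 0.5136)  len=0.2488
  (v1,v6,v2) [-+-] → (1.41982, 0.757, 0.5136)–(1.10025, 0.757, 0.40976)  len=0.3360
  (v2,v6,v7) [-++] → (1.10025, 0.757, 0.40976)–(0.816074, 0.757, 0.3174)  len=0.2988
  (v2,v7,v3) [-+-] → (0.816074, 0.757, 0.3174)–(0.816074, 0.757, 0.125416)  len=0.1920
  (v3,v7,v8) [-++] → (0.816074, 0.757, 0.125416)–(0.816074, 0.757, -0.3174)  len=0.4428
  (v3,v8,v4) [-+-] → (0.816074, 0.757, -0.3174)–(0.998683, 0.757, -0.376737)  len=0.1920
  (v4,v8,v9) [-++] → (0.998683, 0.757, -0.376737)–(1.41982, 0.757, -0.5136)  len=0.4428
  (v4,v9,v0) [-+-] → (1.41982, 0.757, -0.5136)–(1.61728, 0.757, -0.241773)  len=0.3360
  (v0,v9,v5) [-++] → (1.61728, 0.757, -0.241773)–(1.79294, 0.757, 0)  len=0.2988
  (v10,v15,v11) [+-+] → (-1.79294, 0.757, 0)–(-1.61728, 0.757, 0.241773)  len=0.2988
  (v11,v15,v16) [+--] → (-1.61728, 0.757, 0.241773)–(-1.41982, 0.757, 0.5136)  len=0.3360
  (v11,v16,v12) [+-+] → (-1.41982, 0.757, 0.5136)–(-0.998683, 0.757, 0.376737)  len=0.4428
  (v12,v16,v17) [+--] → (-0.998683, 0.757, 0.376737)–(-0.816074, 0.757, 0.3174)  len=0.1920
  (v12,v17,v13) [+-+] → (-0.816074, 0.757, 0.3174)–(-0.816074, 0.757, -0.125416)  len=0.4428
  (v13,v17,v18) [+--] → (-0.816074, 0.757, -0.125416)–(-0.816074, 0.757, -0.3174)  len=0.1920
  (v13,v18,v14) [+-+] → (-0.816074, 0.757, -0.3174)–(-1.10025, 0.757, -0.40976)  len=0.2988
  (v14,v18,v19) [+--] → (-1.10025, 0.757, -0.40976)–(-1.41982, 0.757, -0.5136)  len=0.3360
  (v14,v19,v10) [+-+] → (-1.41982, 0.757, -0.5136)–(-1.56609, 0.757, -0.312277)  len=0.2488
  (v10,v19,v15) [+--] → (-1.56609, 0.757, -0.312277)–(-1.79294, 0.757, 0)  len=0.3860

Chained into 2 loop(s):
  loop 1: 10 segments, perimeter = 3.1741
  loop 2: 10 segments, perimeter = 3.1741
Total perimeter = 6.348

loops=2 perimeter=6.348


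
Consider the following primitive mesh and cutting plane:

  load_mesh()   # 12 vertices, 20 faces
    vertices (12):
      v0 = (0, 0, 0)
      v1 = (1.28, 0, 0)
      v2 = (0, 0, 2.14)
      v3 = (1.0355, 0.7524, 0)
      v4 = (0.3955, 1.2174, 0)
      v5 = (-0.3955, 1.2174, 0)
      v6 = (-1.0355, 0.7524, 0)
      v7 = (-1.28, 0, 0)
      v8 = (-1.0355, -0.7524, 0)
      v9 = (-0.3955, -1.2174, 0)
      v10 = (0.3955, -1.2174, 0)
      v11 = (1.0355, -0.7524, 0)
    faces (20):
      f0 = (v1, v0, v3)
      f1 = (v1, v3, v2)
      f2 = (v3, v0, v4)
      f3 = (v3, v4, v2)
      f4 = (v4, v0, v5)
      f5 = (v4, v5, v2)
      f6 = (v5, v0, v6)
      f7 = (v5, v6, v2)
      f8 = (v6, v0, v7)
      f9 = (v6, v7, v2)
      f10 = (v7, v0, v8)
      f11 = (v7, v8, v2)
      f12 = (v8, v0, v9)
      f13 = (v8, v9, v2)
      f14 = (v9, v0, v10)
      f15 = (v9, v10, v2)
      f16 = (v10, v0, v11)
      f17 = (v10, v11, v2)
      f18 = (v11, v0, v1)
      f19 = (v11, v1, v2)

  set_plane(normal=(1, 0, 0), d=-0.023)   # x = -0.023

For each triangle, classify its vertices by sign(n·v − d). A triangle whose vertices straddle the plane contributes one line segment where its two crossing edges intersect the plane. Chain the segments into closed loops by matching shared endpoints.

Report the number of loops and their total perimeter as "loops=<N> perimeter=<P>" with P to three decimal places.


loops=1 perimeter=7.299

Straddling triangles (12 of 20):
  (v4,v0,v5) [++-] → (-0.023, 0.070797, 0)–(-0.023, 1.2174, 0)  len=1.1466
  (v4,v5,v2) [+-+] → (-0.023, 1.2174, 0)–(-0.023, 0.070797, 2.01555)  len=2.3189
  (v5,v0,v6) [-+-] → (-0.023, 0.070797, 0)–(-0.023, 0.0167119, 0)  len=0.0541
  (v5,v6,v2) [--+] → (-0.023, 0.0167119, 2.09247)–(-0.023, 0.070797, 2.01555)  len=0.0940
  (v6,v0,v7) [-+-] → (-0.023, 0.0167119, 0)–(-0.023, 0, 0)  len=0.0167
  (v6,v7,v2) [--+] → (-0.023, 0, 2.10155)–(-0.023, 0.0167119, 2.09247)  len=0.0190
  (v7,v0,v8) [-+-] → (-0.023, 0, 0)–(-0.023, -0.0167119, 0)  len=0.0167
  (v7,v8,v2) [--+] → (-0.023, -0.0167119, 2.09247)–(-0.023, 0, 2.10155)  len=0.0190
  (v8,v0,v9) [-+-] → (-0.023, -0.0167119, 0)–(-0.023, -0.070797, 0)  len=0.0541
  (v8,v9,v2) [--+] → (-0.023, -0.070797, 2.01555)–(-0.023, -0.0167119, 2.09247)  len=0.0940
  (v9,v0,v10) [-++] → (-0.023, -0.070797, 0)–(-0.023, -1.2174, 0)  len=1.1466
  (v9,v10,v2) [-++] → (-0.023, -1.2174, 0)–(-0.023, -0.070797, 2.01555)  len=2.3189

Chained into 1 loop(s):
  loop 1: 12 segments, perimeter = 7.2986
Total perimeter = 7.299


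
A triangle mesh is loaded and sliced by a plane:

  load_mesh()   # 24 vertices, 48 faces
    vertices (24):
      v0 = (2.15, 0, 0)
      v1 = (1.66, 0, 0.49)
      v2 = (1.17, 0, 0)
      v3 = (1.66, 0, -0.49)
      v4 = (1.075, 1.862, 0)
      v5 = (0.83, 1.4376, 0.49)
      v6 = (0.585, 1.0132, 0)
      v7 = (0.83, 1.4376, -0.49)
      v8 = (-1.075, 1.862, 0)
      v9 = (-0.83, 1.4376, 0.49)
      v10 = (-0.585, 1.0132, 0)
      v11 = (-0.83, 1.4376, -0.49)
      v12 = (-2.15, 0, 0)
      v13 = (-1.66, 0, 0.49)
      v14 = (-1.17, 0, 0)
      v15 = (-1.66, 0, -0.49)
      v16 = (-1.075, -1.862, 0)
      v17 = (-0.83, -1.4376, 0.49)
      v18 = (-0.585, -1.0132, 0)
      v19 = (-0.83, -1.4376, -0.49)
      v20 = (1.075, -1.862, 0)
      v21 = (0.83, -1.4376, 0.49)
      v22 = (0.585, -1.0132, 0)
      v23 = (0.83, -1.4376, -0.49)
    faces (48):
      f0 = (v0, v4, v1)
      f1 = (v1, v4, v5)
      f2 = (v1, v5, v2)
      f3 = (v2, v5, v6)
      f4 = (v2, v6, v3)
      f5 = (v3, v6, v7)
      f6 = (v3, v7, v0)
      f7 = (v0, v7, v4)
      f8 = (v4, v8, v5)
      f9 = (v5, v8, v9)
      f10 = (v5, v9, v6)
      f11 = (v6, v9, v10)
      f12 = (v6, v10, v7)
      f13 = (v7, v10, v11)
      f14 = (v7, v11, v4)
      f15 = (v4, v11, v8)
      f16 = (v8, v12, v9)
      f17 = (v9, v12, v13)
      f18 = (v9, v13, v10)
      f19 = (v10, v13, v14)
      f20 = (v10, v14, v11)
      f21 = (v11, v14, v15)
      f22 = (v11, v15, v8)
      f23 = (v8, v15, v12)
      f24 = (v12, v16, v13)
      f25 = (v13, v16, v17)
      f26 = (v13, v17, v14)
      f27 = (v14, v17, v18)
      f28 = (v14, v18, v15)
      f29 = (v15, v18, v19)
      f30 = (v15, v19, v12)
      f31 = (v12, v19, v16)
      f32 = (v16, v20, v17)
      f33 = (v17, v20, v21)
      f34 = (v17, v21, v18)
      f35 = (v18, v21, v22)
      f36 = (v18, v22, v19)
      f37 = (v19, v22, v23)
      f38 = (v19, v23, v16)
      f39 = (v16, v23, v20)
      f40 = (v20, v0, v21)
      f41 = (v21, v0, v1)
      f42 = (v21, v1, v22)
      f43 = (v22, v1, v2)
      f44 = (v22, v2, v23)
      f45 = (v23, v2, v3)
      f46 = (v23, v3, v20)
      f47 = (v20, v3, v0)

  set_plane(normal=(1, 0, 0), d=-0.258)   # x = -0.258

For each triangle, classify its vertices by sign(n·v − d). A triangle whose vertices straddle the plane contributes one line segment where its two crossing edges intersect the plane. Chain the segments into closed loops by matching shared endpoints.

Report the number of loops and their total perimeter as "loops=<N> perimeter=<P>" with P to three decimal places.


Straddling triangles (16 of 48):
  (v4,v8,v5) [+-+] → (-0.258, 1.862, 0)–(-0.258, 1.67999, 0.210147)  len=0.2780
  (v5,v8,v9) [+--] → (-0.258, 1.67999, 0.210147)–(-0.258, 1.4376, 0.49)  len=0.3702
  (v5,v9,v6) [+-+] → (-0.258, 1.4376, 0.49)–(-0.258, 1.26604, 0.291922)  len=0.2620
  (v6,v9,v10) [+--] → (-0.258, 1.26604, 0.291922)–(-0.258, 1.0132, 0)  len=0.3862
  (v6,v10,v7) [+-+] → (-0.258, 1.0132, 0)–(-0.258, 1.11128, -0.113237)  len=0.1498
  (v7,v10,v11) [+--] → (-0.258, 1.11128, -0.113237)–(-0.258, 1.4376, -0.49)  len=0.4984
  (v7,v11,v4) [+-+] → (-0.258, 1.4376, -0.49)–(-0.258, 1.56503, -0.342871)  len=0.1946
  (v4,v11,v8) [+--] → (-0.258, 1.56503, -0.342871)–(-0.258, 1.862, 0)  len=0.4536
  (v16,v20,v17) [-+-] → (-0.258, -1.862, 0)–(-0.258, -1.56503, 0.342871)  len=0.4536
  (v17,v20,v21) [-++] → (-0.258, -1.56503, 0.342871)–(-0.258, -1.4376, 0.49)  len=0.1946
  (v17,v21,v18) [-+-] → (-0.258, -1.4376, 0.49)–(-0.258, -1.11128, 0.113237)  len=0.4984
  (v18,v21,v22) [-++] → (-0.258, -1.11128, 0.113237)–(-0.258, -1.0132, 0)  len=0.1498
  (v18,v22,v19) [-+-] → (-0.258, -1.0132, 0)–(-0.258, -1.26604, -0.291922)  len=0.3862
  (v19,v22,v23) [-++] → (-0.258, -1.26604, -0.291922)–(-0.258, -1.4376, -0.49)  len=0.2620
  (v19,v23,v16) [-+-] → (-0.258, -1.4376, -0.49)–(-0.258, -1.67999, -0.210147)  len=0.3702
  (v16,v23,v20) [-++] → (-0.258, -1.67999, -0.210147)–(-0.258, -1.862, 0)  len=0.2780

Chained into 2 loop(s):
  loop 1: 8 segments, perimeter = 2.5930
  loop 2: 8 segments, perimeter = 2.5930
Total perimeter = 5.186

loops=2 perimeter=5.186


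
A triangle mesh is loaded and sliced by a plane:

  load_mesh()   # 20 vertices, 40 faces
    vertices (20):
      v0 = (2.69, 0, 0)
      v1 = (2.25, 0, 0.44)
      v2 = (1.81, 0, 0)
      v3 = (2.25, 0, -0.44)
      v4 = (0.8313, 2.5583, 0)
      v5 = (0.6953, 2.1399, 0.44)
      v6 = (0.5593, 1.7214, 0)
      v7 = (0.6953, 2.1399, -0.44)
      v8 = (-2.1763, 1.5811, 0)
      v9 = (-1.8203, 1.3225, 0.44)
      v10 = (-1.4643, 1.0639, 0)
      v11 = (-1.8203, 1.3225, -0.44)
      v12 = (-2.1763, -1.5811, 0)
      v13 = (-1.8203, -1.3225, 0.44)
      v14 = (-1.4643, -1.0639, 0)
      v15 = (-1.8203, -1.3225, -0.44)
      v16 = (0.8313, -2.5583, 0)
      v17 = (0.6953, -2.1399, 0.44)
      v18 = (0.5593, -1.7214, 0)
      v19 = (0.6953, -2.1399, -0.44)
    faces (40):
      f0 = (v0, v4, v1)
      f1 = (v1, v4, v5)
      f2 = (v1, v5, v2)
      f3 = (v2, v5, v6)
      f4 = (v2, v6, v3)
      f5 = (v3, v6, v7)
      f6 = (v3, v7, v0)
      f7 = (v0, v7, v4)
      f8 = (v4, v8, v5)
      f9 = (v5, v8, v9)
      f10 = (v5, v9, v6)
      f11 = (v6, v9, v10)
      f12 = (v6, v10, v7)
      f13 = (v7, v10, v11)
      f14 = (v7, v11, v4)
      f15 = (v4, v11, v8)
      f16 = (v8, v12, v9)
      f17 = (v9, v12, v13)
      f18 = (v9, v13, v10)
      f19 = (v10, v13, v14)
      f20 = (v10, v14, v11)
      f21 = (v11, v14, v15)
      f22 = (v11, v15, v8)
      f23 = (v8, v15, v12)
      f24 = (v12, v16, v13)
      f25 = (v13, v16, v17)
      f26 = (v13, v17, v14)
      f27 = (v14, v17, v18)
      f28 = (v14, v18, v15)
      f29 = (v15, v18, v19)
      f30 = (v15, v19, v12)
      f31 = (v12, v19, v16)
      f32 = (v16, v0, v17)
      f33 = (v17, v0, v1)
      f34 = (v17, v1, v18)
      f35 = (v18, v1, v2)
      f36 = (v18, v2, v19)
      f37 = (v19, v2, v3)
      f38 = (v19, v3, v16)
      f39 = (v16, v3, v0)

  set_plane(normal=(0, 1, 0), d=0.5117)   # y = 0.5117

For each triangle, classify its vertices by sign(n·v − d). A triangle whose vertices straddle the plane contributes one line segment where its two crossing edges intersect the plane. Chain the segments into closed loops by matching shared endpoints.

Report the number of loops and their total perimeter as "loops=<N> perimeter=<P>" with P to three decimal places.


Straddling triangles (16 of 40):
  (v0,v4,v1) [-+-] → (2.31823, 0.5117, 0)–(1.96624, 0.5117, 0.351993)  len=0.4978
  (v1,v4,v5) [-++] → (1.96624, 0.5117, 0.351993)–(1.87823, 0.5117, 0.44)  len=0.1245
  (v1,v5,v2) [-+-] → (1.87823, 0.5117, 0.44)–(1.54345, 0.5117, 0.105214)  len=0.4735
  (v2,v5,v6) [-++] → (1.54345, 0.5117, 0.105214)–(1.43822, 0.5117, 0)  len=0.1488
  (v2,v6,v3) [-+-] → (1.43822, 0.5117, 0)–(1.74743, 0.5117, -0.309206)  len=0.4373
  (v3,v6,v7) [-++] → (1.74743, 0.5117, -0.309206)–(1.87823, 0.5117, -0.44)  len=0.1850
  (v3,v7,v0) [-+-] → (1.87823, 0.5117, -0.44)–(2.21302, 0.5117, -0.105214)  len=0.4735
  (v0,v7,v4) [-++] → (2.21302, 0.5117, -0.105214)–(2.31823, 0.5117, 0)  len=0.1488
  (v8,v12,v9) [+-+] → (-2.1763, 0.5117, 0)–(-1.91971, 0.5117, 0.317135)  len=0.4079
  (v9,v12,v13) [+--] → (-1.91971, 0.5117, 0.317135)–(-1.8203, 0.5117, 0.44)  len=0.1580
  (v9,v13,v10) [+-+] → (-1.8203, 0.5117, 0.44)–(-1.54668, 0.5117, 0.101814)  len=0.4350
  (v10,v13,v14) [+--] → (-1.54668, 0.5117, 0.101814)–(-1.4643, 0.5117, 0)  len=0.1310
  (v10,v14,v11) [+-+] → (-1.4643, 0.5117, 0)–(-1.69935, 0.5117, -0.290506)  len=0.3737
  (v11,v14,v15) [+--] → (-1.69935, 0.5117, -0.290506)–(-1.8203, 0.5117, -0.44)  len=0.1923
  (v11,v15,v8) [+-+] → (-1.8203, 0.5117, -0.44)–(-2.04518, 0.5117, -0.162053)  len=0.3575
  (v8,v15,v12) [+--] → (-2.04518, 0.5117, -0.162053)–(-2.1763, 0.5117, 0)  len=0.2085

Chained into 2 loop(s):
  loop 1: 8 segments, perimeter = 2.4890
  loop 2: 8 segments, perimeter = 2.2639
Total perimeter = 4.753

loops=2 perimeter=4.753


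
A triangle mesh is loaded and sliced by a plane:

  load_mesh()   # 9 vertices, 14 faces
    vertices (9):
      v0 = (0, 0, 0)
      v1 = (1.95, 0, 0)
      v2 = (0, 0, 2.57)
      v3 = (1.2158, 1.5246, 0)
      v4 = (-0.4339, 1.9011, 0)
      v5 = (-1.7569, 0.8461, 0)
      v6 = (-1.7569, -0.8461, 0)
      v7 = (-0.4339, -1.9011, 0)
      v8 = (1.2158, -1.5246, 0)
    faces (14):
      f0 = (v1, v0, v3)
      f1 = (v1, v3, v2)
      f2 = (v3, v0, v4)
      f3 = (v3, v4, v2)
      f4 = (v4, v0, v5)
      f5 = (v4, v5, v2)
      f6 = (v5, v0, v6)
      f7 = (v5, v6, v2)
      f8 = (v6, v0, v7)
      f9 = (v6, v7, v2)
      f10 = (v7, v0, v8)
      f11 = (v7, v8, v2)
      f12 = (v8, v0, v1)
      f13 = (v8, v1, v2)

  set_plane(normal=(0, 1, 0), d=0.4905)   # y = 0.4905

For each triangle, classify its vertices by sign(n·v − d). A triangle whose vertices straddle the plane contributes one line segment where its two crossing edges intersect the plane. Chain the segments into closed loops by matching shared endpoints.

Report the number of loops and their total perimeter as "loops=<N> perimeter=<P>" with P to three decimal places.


loops=1 perimeter=8.723

Straddling triangles (8 of 14):
  (v1,v0,v3) [--+] → (0.391152, 0.4905, 0)–(1.71379, 0.4905, 0)  len=1.3226
  (v1,v3,v2) [-+-] → (1.71379, 0.4905, 0)–(0.391152, 0.4905, 1.74317)  len=2.1882
  (v3,v0,v4) [+-+] → (0.391152, 0.4905, 0)–(-0.11195, 0.4905, 0)  len=0.5031
  (v3,v4,v2) [++-] → (-0.11195, 0.4905, 1.90692)–(0.391152, 0.4905, 1.74317)  len=0.5291
  (v4,v0,v5) [+-+] → (-0.11195, 0.4905, 0)–(-1.01851, 0.4905, 0)  len=0.9066
  (v4,v5,v2) [++-] → (-1.01851, 0.4905, 1.08012)–(-0.11195, 0.4905, 1.90692)  len=1.2270
  (v5,v0,v6) [+--] → (-1.01851, 0.4905, 0)–(-1.7569, 0.4905, 0)  len=0.7384
  (v5,v6,v2) [+--] → (-1.7569, 0.4905, 0)–(-1.01851, 0.4905, 1.08012)  len=1.3084

Chained into 1 loop(s):
  loop 1: 8 segments, perimeter = 8.7233
Total perimeter = 8.723


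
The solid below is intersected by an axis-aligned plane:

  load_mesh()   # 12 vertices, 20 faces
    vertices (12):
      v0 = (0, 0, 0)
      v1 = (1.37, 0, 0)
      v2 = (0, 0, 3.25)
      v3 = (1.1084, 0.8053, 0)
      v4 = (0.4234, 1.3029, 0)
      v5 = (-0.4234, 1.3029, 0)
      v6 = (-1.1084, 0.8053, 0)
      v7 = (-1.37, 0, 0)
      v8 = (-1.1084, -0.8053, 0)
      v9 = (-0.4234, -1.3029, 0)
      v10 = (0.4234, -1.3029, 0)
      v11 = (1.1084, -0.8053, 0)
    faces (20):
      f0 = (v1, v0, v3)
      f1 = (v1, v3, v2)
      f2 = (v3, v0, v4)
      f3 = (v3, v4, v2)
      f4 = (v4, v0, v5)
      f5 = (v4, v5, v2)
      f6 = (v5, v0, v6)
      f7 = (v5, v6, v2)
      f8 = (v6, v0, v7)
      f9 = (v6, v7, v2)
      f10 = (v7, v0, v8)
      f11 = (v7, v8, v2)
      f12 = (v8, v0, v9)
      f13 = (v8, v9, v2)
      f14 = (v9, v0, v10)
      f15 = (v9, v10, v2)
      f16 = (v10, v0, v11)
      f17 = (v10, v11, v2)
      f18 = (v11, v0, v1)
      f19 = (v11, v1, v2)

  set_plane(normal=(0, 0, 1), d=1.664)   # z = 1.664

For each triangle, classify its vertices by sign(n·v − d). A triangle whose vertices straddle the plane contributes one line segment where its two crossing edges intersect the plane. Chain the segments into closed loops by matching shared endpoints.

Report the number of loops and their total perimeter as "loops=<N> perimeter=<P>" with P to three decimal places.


Straddling triangles (10 of 20):
  (v1,v3,v2) [--+] → (0.540899, 0.392986, 1.664)–(0.66856, 0, 1.664)  len=0.4132
  (v3,v4,v2) [--+] → (0.206619, 0.635815, 1.664)–(0.540899, 0.392986, 1.664)  len=0.4132
  (v4,v5,v2) [--+] → (-0.206619, 0.635815, 1.664)–(0.206619, 0.635815, 1.664)  len=0.4132
  (v5,v6,v2) [--+] → (-0.540899, 0.392986, 1.664)–(-0.206619, 0.635815, 1.664)  len=0.4132
  (v6,v7,v2) [--+] → (-0.66856, 0, 1.664)–(-0.540899, 0.392986, 1.664)  len=0.4132
  (v7,v8,v2) [--+] → (-0.540899, -0.392986, 1.664)–(-0.66856, 0, 1.664)  len=0.4132
  (v8,v9,v2) [--+] → (-0.206619, -0.635815, 1.664)–(-0.540899, -0.392986, 1.664)  len=0.4132
  (v9,v10,v2) [--+] → (0.206619, -0.635815, 1.664)–(-0.206619, -0.635815, 1.664)  len=0.4132
  (v10,v11,v2) [--+] → (0.540899, -0.392986, 1.664)–(0.206619, -0.635815, 1.664)  len=0.4132
  (v11,v1,v2) [--+] → (0.66856, 0, 1.664)–(0.540899, -0.392986, 1.664)  len=0.4132

Chained into 1 loop(s):
  loop 1: 10 segments, perimeter = 4.1320
Total perimeter = 4.132

loops=1 perimeter=4.132
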